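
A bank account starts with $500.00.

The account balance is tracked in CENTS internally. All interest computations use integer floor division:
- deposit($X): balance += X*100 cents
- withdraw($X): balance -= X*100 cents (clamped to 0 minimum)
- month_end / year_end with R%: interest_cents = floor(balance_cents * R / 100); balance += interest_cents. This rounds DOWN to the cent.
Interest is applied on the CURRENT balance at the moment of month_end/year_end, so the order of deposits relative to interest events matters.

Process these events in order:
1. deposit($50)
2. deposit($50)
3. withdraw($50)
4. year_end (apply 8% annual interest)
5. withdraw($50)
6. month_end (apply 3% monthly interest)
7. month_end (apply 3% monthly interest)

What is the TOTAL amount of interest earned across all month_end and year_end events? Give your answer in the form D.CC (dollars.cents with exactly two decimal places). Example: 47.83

After 1 (deposit($50)): balance=$550.00 total_interest=$0.00
After 2 (deposit($50)): balance=$600.00 total_interest=$0.00
After 3 (withdraw($50)): balance=$550.00 total_interest=$0.00
After 4 (year_end (apply 8% annual interest)): balance=$594.00 total_interest=$44.00
After 5 (withdraw($50)): balance=$544.00 total_interest=$44.00
After 6 (month_end (apply 3% monthly interest)): balance=$560.32 total_interest=$60.32
After 7 (month_end (apply 3% monthly interest)): balance=$577.12 total_interest=$77.12

Answer: 77.12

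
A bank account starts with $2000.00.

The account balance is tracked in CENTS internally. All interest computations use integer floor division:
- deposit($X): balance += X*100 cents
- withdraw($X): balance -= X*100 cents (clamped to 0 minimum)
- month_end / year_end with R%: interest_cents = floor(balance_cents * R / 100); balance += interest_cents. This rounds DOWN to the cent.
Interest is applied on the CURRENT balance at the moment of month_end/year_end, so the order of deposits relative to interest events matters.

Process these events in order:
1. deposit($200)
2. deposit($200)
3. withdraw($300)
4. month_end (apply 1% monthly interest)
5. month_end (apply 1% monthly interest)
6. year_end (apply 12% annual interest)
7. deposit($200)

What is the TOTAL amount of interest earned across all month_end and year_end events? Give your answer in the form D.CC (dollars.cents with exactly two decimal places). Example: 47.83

Answer: 299.27

Derivation:
After 1 (deposit($200)): balance=$2200.00 total_interest=$0.00
After 2 (deposit($200)): balance=$2400.00 total_interest=$0.00
After 3 (withdraw($300)): balance=$2100.00 total_interest=$0.00
After 4 (month_end (apply 1% monthly interest)): balance=$2121.00 total_interest=$21.00
After 5 (month_end (apply 1% monthly interest)): balance=$2142.21 total_interest=$42.21
After 6 (year_end (apply 12% annual interest)): balance=$2399.27 total_interest=$299.27
After 7 (deposit($200)): balance=$2599.27 total_interest=$299.27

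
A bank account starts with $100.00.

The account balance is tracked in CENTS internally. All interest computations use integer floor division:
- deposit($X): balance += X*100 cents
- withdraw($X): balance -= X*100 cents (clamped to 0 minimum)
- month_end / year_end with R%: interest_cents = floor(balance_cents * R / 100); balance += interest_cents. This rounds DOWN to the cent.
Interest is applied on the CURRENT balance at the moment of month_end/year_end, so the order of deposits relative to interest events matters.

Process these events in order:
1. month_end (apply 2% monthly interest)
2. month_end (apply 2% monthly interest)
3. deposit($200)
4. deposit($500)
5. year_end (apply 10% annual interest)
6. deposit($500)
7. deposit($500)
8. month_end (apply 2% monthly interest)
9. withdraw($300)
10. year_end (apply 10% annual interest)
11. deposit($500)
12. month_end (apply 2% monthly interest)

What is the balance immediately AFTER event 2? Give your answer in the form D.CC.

Answer: 104.04

Derivation:
After 1 (month_end (apply 2% monthly interest)): balance=$102.00 total_interest=$2.00
After 2 (month_end (apply 2% monthly interest)): balance=$104.04 total_interest=$4.04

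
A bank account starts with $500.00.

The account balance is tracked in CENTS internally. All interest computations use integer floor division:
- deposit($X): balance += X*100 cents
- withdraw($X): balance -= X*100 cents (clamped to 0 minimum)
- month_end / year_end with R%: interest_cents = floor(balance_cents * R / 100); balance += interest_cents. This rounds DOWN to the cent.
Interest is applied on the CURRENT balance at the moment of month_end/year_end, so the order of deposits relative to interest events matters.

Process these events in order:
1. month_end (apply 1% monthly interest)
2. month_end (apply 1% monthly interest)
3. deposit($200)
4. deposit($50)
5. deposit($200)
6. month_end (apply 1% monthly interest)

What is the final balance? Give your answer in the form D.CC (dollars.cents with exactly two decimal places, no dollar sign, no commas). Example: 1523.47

After 1 (month_end (apply 1% monthly interest)): balance=$505.00 total_interest=$5.00
After 2 (month_end (apply 1% monthly interest)): balance=$510.05 total_interest=$10.05
After 3 (deposit($200)): balance=$710.05 total_interest=$10.05
After 4 (deposit($50)): balance=$760.05 total_interest=$10.05
After 5 (deposit($200)): balance=$960.05 total_interest=$10.05
After 6 (month_end (apply 1% monthly interest)): balance=$969.65 total_interest=$19.65

Answer: 969.65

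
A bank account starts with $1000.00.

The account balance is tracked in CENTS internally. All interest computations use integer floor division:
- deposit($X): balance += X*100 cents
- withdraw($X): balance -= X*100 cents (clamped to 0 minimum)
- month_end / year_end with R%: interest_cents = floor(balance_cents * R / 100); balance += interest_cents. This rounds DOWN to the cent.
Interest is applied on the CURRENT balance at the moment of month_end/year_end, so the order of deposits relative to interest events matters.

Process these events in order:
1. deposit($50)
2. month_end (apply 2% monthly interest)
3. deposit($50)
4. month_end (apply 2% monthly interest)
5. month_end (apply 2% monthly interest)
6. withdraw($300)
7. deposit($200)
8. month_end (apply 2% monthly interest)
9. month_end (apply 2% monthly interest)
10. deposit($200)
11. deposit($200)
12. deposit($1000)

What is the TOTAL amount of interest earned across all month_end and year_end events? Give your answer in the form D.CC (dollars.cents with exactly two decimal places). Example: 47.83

Answer: 109.35

Derivation:
After 1 (deposit($50)): balance=$1050.00 total_interest=$0.00
After 2 (month_end (apply 2% monthly interest)): balance=$1071.00 total_interest=$21.00
After 3 (deposit($50)): balance=$1121.00 total_interest=$21.00
After 4 (month_end (apply 2% monthly interest)): balance=$1143.42 total_interest=$43.42
After 5 (month_end (apply 2% monthly interest)): balance=$1166.28 total_interest=$66.28
After 6 (withdraw($300)): balance=$866.28 total_interest=$66.28
After 7 (deposit($200)): balance=$1066.28 total_interest=$66.28
After 8 (month_end (apply 2% monthly interest)): balance=$1087.60 total_interest=$87.60
After 9 (month_end (apply 2% monthly interest)): balance=$1109.35 total_interest=$109.35
After 10 (deposit($200)): balance=$1309.35 total_interest=$109.35
After 11 (deposit($200)): balance=$1509.35 total_interest=$109.35
After 12 (deposit($1000)): balance=$2509.35 total_interest=$109.35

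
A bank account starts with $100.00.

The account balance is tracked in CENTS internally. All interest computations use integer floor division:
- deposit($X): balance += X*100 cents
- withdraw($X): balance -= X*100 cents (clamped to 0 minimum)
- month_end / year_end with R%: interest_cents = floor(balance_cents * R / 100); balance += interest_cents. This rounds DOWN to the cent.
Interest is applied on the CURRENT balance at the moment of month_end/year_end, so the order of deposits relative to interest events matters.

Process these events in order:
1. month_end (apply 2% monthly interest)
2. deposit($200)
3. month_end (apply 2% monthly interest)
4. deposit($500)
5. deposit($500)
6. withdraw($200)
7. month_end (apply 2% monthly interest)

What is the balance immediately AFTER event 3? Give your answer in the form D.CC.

After 1 (month_end (apply 2% monthly interest)): balance=$102.00 total_interest=$2.00
After 2 (deposit($200)): balance=$302.00 total_interest=$2.00
After 3 (month_end (apply 2% monthly interest)): balance=$308.04 total_interest=$8.04

Answer: 308.04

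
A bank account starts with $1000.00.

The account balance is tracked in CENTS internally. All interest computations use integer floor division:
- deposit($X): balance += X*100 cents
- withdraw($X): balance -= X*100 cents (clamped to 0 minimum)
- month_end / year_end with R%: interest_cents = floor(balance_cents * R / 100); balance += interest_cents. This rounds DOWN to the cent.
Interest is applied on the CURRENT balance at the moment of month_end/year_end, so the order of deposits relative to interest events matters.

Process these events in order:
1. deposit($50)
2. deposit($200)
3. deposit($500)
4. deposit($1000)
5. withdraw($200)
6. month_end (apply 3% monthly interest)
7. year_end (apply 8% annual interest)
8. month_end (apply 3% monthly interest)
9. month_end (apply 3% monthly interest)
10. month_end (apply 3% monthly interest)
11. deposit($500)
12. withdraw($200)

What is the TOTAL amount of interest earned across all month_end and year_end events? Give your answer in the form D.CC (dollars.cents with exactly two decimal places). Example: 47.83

After 1 (deposit($50)): balance=$1050.00 total_interest=$0.00
After 2 (deposit($200)): balance=$1250.00 total_interest=$0.00
After 3 (deposit($500)): balance=$1750.00 total_interest=$0.00
After 4 (deposit($1000)): balance=$2750.00 total_interest=$0.00
After 5 (withdraw($200)): balance=$2550.00 total_interest=$0.00
After 6 (month_end (apply 3% monthly interest)): balance=$2626.50 total_interest=$76.50
After 7 (year_end (apply 8% annual interest)): balance=$2836.62 total_interest=$286.62
After 8 (month_end (apply 3% monthly interest)): balance=$2921.71 total_interest=$371.71
After 9 (month_end (apply 3% monthly interest)): balance=$3009.36 total_interest=$459.36
After 10 (month_end (apply 3% monthly interest)): balance=$3099.64 total_interest=$549.64
After 11 (deposit($500)): balance=$3599.64 total_interest=$549.64
After 12 (withdraw($200)): balance=$3399.64 total_interest=$549.64

Answer: 549.64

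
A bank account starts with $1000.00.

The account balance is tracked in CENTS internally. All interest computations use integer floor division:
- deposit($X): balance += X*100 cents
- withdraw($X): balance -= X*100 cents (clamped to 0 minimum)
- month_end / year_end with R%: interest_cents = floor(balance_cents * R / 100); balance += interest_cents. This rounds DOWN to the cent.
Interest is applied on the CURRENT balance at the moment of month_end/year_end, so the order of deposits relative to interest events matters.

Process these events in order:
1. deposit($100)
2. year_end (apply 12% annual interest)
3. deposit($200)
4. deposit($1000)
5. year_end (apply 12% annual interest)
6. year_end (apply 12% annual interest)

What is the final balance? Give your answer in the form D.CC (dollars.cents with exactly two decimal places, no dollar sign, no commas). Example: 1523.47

After 1 (deposit($100)): balance=$1100.00 total_interest=$0.00
After 2 (year_end (apply 12% annual interest)): balance=$1232.00 total_interest=$132.00
After 3 (deposit($200)): balance=$1432.00 total_interest=$132.00
After 4 (deposit($1000)): balance=$2432.00 total_interest=$132.00
After 5 (year_end (apply 12% annual interest)): balance=$2723.84 total_interest=$423.84
After 6 (year_end (apply 12% annual interest)): balance=$3050.70 total_interest=$750.70

Answer: 3050.70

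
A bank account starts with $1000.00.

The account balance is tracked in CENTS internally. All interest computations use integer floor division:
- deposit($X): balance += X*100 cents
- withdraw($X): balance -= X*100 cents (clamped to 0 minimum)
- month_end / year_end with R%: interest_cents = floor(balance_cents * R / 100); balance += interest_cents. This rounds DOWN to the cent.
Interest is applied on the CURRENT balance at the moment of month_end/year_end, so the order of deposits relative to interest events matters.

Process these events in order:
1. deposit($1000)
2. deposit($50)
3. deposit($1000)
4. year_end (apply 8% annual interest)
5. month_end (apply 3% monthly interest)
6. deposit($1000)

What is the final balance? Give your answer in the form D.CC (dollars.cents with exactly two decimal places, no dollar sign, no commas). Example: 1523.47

After 1 (deposit($1000)): balance=$2000.00 total_interest=$0.00
After 2 (deposit($50)): balance=$2050.00 total_interest=$0.00
After 3 (deposit($1000)): balance=$3050.00 total_interest=$0.00
After 4 (year_end (apply 8% annual interest)): balance=$3294.00 total_interest=$244.00
After 5 (month_end (apply 3% monthly interest)): balance=$3392.82 total_interest=$342.82
After 6 (deposit($1000)): balance=$4392.82 total_interest=$342.82

Answer: 4392.82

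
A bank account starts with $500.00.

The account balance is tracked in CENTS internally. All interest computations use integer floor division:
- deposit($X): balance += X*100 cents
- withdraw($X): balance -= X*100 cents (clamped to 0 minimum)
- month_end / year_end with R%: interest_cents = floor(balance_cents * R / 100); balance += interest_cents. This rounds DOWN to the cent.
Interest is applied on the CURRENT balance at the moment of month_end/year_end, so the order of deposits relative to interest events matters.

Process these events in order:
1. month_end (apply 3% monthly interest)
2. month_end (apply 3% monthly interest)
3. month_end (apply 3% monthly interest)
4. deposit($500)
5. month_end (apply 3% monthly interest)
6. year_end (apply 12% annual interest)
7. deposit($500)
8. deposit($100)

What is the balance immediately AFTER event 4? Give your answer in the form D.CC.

Answer: 1046.36

Derivation:
After 1 (month_end (apply 3% monthly interest)): balance=$515.00 total_interest=$15.00
After 2 (month_end (apply 3% monthly interest)): balance=$530.45 total_interest=$30.45
After 3 (month_end (apply 3% monthly interest)): balance=$546.36 total_interest=$46.36
After 4 (deposit($500)): balance=$1046.36 total_interest=$46.36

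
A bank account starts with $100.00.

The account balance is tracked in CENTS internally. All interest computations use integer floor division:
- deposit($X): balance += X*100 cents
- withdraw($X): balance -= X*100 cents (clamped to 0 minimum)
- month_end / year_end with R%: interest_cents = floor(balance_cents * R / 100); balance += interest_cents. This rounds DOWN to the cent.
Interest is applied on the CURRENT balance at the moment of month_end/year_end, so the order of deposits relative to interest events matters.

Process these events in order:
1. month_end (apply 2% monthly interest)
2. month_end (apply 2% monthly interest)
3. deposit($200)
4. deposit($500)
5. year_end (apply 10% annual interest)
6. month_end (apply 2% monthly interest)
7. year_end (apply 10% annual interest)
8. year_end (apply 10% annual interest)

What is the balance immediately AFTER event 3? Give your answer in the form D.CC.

Answer: 304.04

Derivation:
After 1 (month_end (apply 2% monthly interest)): balance=$102.00 total_interest=$2.00
After 2 (month_end (apply 2% monthly interest)): balance=$104.04 total_interest=$4.04
After 3 (deposit($200)): balance=$304.04 total_interest=$4.04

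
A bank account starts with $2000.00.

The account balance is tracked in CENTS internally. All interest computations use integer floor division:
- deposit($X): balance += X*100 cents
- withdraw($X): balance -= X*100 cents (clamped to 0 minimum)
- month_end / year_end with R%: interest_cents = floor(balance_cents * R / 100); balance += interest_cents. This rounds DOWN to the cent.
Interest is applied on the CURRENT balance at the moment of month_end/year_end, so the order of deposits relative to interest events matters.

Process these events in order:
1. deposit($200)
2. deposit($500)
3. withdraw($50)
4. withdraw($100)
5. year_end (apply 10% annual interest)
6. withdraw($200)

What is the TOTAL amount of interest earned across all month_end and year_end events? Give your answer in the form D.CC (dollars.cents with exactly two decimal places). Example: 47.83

After 1 (deposit($200)): balance=$2200.00 total_interest=$0.00
After 2 (deposit($500)): balance=$2700.00 total_interest=$0.00
After 3 (withdraw($50)): balance=$2650.00 total_interest=$0.00
After 4 (withdraw($100)): balance=$2550.00 total_interest=$0.00
After 5 (year_end (apply 10% annual interest)): balance=$2805.00 total_interest=$255.00
After 6 (withdraw($200)): balance=$2605.00 total_interest=$255.00

Answer: 255.00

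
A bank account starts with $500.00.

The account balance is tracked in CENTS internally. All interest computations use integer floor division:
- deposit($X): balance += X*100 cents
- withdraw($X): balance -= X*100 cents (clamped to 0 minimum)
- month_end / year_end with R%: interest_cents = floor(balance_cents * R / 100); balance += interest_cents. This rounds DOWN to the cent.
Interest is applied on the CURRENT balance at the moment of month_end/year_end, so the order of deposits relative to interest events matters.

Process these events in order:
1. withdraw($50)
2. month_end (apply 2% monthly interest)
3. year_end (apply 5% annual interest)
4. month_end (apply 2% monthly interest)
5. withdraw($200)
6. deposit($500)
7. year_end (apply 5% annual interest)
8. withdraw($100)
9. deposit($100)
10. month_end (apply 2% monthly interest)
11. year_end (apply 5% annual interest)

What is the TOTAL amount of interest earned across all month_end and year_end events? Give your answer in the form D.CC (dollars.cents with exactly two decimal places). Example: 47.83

After 1 (withdraw($50)): balance=$450.00 total_interest=$0.00
After 2 (month_end (apply 2% monthly interest)): balance=$459.00 total_interest=$9.00
After 3 (year_end (apply 5% annual interest)): balance=$481.95 total_interest=$31.95
After 4 (month_end (apply 2% monthly interest)): balance=$491.58 total_interest=$41.58
After 5 (withdraw($200)): balance=$291.58 total_interest=$41.58
After 6 (deposit($500)): balance=$791.58 total_interest=$41.58
After 7 (year_end (apply 5% annual interest)): balance=$831.15 total_interest=$81.15
After 8 (withdraw($100)): balance=$731.15 total_interest=$81.15
After 9 (deposit($100)): balance=$831.15 total_interest=$81.15
After 10 (month_end (apply 2% monthly interest)): balance=$847.77 total_interest=$97.77
After 11 (year_end (apply 5% annual interest)): balance=$890.15 total_interest=$140.15

Answer: 140.15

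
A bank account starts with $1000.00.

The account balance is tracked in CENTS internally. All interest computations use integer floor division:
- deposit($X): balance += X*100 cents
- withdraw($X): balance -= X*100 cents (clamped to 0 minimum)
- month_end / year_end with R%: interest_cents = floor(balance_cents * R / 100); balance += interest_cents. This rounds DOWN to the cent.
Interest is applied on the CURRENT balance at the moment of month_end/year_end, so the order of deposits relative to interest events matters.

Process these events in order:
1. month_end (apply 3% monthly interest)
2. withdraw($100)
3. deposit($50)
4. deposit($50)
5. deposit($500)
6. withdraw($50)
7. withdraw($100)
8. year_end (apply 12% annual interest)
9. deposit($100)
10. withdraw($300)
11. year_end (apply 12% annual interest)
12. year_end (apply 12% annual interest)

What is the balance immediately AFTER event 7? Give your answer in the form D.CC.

After 1 (month_end (apply 3% monthly interest)): balance=$1030.00 total_interest=$30.00
After 2 (withdraw($100)): balance=$930.00 total_interest=$30.00
After 3 (deposit($50)): balance=$980.00 total_interest=$30.00
After 4 (deposit($50)): balance=$1030.00 total_interest=$30.00
After 5 (deposit($500)): balance=$1530.00 total_interest=$30.00
After 6 (withdraw($50)): balance=$1480.00 total_interest=$30.00
After 7 (withdraw($100)): balance=$1380.00 total_interest=$30.00

Answer: 1380.00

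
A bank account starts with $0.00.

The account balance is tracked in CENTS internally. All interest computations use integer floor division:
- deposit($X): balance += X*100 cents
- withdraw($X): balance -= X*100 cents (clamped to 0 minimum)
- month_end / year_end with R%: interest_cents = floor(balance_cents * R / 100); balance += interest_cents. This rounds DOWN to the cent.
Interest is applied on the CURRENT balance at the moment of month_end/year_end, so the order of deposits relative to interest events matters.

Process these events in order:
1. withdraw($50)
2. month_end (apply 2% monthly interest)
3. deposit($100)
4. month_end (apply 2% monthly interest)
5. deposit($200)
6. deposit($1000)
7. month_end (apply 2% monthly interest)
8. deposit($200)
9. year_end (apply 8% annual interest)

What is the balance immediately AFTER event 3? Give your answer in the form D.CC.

After 1 (withdraw($50)): balance=$0.00 total_interest=$0.00
After 2 (month_end (apply 2% monthly interest)): balance=$0.00 total_interest=$0.00
After 3 (deposit($100)): balance=$100.00 total_interest=$0.00

Answer: 100.00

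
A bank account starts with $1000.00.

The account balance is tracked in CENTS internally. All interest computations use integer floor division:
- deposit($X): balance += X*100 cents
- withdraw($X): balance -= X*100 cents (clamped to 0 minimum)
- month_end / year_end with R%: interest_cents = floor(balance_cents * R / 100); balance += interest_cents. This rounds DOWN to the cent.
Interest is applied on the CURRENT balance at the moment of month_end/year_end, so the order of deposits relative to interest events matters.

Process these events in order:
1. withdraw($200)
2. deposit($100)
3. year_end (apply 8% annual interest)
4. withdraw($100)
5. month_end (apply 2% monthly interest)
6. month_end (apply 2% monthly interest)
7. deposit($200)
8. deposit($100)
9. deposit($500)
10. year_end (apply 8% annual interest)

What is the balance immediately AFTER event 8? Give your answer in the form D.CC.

Answer: 1207.22

Derivation:
After 1 (withdraw($200)): balance=$800.00 total_interest=$0.00
After 2 (deposit($100)): balance=$900.00 total_interest=$0.00
After 3 (year_end (apply 8% annual interest)): balance=$972.00 total_interest=$72.00
After 4 (withdraw($100)): balance=$872.00 total_interest=$72.00
After 5 (month_end (apply 2% monthly interest)): balance=$889.44 total_interest=$89.44
After 6 (month_end (apply 2% monthly interest)): balance=$907.22 total_interest=$107.22
After 7 (deposit($200)): balance=$1107.22 total_interest=$107.22
After 8 (deposit($100)): balance=$1207.22 total_interest=$107.22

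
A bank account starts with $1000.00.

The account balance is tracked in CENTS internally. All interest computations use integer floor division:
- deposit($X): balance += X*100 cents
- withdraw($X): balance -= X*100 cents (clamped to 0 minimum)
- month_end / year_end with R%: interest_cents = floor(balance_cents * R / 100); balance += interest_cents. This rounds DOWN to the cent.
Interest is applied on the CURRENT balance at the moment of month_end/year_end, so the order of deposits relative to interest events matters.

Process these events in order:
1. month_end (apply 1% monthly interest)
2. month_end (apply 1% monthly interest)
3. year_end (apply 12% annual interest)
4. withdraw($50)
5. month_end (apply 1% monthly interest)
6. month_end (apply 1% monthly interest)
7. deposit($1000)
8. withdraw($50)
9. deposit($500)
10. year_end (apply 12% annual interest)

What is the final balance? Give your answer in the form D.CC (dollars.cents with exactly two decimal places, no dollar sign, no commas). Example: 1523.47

Answer: 2872.19

Derivation:
After 1 (month_end (apply 1% monthly interest)): balance=$1010.00 total_interest=$10.00
After 2 (month_end (apply 1% monthly interest)): balance=$1020.10 total_interest=$20.10
After 3 (year_end (apply 12% annual interest)): balance=$1142.51 total_interest=$142.51
After 4 (withdraw($50)): balance=$1092.51 total_interest=$142.51
After 5 (month_end (apply 1% monthly interest)): balance=$1103.43 total_interest=$153.43
After 6 (month_end (apply 1% monthly interest)): balance=$1114.46 total_interest=$164.46
After 7 (deposit($1000)): balance=$2114.46 total_interest=$164.46
After 8 (withdraw($50)): balance=$2064.46 total_interest=$164.46
After 9 (deposit($500)): balance=$2564.46 total_interest=$164.46
After 10 (year_end (apply 12% annual interest)): balance=$2872.19 total_interest=$472.19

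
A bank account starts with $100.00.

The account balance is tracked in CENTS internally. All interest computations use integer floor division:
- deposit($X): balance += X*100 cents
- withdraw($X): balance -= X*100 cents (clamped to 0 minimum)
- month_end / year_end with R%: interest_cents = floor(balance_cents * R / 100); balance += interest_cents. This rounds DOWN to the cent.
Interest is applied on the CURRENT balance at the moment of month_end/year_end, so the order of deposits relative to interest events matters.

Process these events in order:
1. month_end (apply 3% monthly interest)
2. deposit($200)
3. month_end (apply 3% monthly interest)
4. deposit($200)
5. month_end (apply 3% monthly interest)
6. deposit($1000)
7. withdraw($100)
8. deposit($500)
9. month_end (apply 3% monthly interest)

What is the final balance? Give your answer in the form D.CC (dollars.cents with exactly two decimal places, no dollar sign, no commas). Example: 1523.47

After 1 (month_end (apply 3% monthly interest)): balance=$103.00 total_interest=$3.00
After 2 (deposit($200)): balance=$303.00 total_interest=$3.00
After 3 (month_end (apply 3% monthly interest)): balance=$312.09 total_interest=$12.09
After 4 (deposit($200)): balance=$512.09 total_interest=$12.09
After 5 (month_end (apply 3% monthly interest)): balance=$527.45 total_interest=$27.45
After 6 (deposit($1000)): balance=$1527.45 total_interest=$27.45
After 7 (withdraw($100)): balance=$1427.45 total_interest=$27.45
After 8 (deposit($500)): balance=$1927.45 total_interest=$27.45
After 9 (month_end (apply 3% monthly interest)): balance=$1985.27 total_interest=$85.27

Answer: 1985.27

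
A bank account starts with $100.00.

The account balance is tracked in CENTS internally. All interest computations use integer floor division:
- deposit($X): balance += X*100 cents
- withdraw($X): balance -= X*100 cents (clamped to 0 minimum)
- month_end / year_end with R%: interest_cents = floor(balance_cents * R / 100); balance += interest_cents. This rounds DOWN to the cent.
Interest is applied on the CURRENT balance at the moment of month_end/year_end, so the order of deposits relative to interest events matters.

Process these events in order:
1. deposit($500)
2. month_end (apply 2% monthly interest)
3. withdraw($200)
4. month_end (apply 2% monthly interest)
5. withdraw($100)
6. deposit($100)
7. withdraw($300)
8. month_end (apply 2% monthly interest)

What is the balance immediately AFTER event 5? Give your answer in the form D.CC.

After 1 (deposit($500)): balance=$600.00 total_interest=$0.00
After 2 (month_end (apply 2% monthly interest)): balance=$612.00 total_interest=$12.00
After 3 (withdraw($200)): balance=$412.00 total_interest=$12.00
After 4 (month_end (apply 2% monthly interest)): balance=$420.24 total_interest=$20.24
After 5 (withdraw($100)): balance=$320.24 total_interest=$20.24

Answer: 320.24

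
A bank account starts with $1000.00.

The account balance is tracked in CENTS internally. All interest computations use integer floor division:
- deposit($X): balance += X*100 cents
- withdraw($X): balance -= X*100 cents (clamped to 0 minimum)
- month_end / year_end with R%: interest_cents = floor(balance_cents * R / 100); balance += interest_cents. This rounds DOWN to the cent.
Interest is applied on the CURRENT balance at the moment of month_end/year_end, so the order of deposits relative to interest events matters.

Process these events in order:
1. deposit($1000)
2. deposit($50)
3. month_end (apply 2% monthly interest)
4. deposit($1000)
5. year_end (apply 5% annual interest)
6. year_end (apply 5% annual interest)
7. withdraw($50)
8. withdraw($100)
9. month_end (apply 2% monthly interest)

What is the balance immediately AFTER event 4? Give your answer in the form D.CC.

After 1 (deposit($1000)): balance=$2000.00 total_interest=$0.00
After 2 (deposit($50)): balance=$2050.00 total_interest=$0.00
After 3 (month_end (apply 2% monthly interest)): balance=$2091.00 total_interest=$41.00
After 4 (deposit($1000)): balance=$3091.00 total_interest=$41.00

Answer: 3091.00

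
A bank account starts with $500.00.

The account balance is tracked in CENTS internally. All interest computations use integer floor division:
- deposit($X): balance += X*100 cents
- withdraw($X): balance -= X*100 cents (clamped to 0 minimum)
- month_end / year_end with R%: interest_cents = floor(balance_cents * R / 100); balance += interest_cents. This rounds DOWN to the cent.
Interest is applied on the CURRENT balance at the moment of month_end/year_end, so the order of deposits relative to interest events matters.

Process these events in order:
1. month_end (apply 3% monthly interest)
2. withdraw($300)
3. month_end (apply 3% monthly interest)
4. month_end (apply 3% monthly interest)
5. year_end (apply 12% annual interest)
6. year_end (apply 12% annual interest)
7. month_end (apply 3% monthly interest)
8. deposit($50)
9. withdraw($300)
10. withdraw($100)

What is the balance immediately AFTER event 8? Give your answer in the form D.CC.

After 1 (month_end (apply 3% monthly interest)): balance=$515.00 total_interest=$15.00
After 2 (withdraw($300)): balance=$215.00 total_interest=$15.00
After 3 (month_end (apply 3% monthly interest)): balance=$221.45 total_interest=$21.45
After 4 (month_end (apply 3% monthly interest)): balance=$228.09 total_interest=$28.09
After 5 (year_end (apply 12% annual interest)): balance=$255.46 total_interest=$55.46
After 6 (year_end (apply 12% annual interest)): balance=$286.11 total_interest=$86.11
After 7 (month_end (apply 3% monthly interest)): balance=$294.69 total_interest=$94.69
After 8 (deposit($50)): balance=$344.69 total_interest=$94.69

Answer: 344.69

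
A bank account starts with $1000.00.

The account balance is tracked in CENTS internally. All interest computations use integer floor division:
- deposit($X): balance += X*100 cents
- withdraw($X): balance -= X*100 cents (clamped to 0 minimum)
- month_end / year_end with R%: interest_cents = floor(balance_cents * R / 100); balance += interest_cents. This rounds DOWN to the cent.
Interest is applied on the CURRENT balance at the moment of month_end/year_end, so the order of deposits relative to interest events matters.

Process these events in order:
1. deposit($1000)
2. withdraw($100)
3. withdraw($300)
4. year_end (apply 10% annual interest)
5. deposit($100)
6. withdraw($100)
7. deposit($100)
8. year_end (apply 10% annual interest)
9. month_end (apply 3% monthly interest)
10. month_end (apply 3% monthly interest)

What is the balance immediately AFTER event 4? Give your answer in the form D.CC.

After 1 (deposit($1000)): balance=$2000.00 total_interest=$0.00
After 2 (withdraw($100)): balance=$1900.00 total_interest=$0.00
After 3 (withdraw($300)): balance=$1600.00 total_interest=$0.00
After 4 (year_end (apply 10% annual interest)): balance=$1760.00 total_interest=$160.00

Answer: 1760.00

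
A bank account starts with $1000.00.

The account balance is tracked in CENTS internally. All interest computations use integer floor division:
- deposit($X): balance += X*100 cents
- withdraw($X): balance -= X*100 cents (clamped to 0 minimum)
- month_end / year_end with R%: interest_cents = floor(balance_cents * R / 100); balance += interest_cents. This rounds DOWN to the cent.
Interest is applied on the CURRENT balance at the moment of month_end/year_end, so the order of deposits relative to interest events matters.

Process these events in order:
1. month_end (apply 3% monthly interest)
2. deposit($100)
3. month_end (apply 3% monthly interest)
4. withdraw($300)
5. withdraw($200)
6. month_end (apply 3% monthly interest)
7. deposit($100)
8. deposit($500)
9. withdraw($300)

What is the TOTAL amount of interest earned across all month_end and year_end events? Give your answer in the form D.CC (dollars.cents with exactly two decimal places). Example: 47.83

Answer: 83.81

Derivation:
After 1 (month_end (apply 3% monthly interest)): balance=$1030.00 total_interest=$30.00
After 2 (deposit($100)): balance=$1130.00 total_interest=$30.00
After 3 (month_end (apply 3% monthly interest)): balance=$1163.90 total_interest=$63.90
After 4 (withdraw($300)): balance=$863.90 total_interest=$63.90
After 5 (withdraw($200)): balance=$663.90 total_interest=$63.90
After 6 (month_end (apply 3% monthly interest)): balance=$683.81 total_interest=$83.81
After 7 (deposit($100)): balance=$783.81 total_interest=$83.81
After 8 (deposit($500)): balance=$1283.81 total_interest=$83.81
After 9 (withdraw($300)): balance=$983.81 total_interest=$83.81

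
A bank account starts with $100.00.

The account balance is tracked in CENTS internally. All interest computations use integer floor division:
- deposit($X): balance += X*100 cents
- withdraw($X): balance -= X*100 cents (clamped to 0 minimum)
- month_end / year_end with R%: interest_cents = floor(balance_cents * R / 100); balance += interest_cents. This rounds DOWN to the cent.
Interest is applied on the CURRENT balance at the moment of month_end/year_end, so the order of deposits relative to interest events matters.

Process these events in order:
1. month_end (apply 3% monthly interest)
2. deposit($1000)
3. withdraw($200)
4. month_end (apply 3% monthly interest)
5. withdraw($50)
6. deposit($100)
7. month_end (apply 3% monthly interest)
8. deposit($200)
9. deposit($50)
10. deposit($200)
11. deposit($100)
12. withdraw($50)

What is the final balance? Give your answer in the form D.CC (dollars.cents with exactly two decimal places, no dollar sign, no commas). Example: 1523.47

After 1 (month_end (apply 3% monthly interest)): balance=$103.00 total_interest=$3.00
After 2 (deposit($1000)): balance=$1103.00 total_interest=$3.00
After 3 (withdraw($200)): balance=$903.00 total_interest=$3.00
After 4 (month_end (apply 3% monthly interest)): balance=$930.09 total_interest=$30.09
After 5 (withdraw($50)): balance=$880.09 total_interest=$30.09
After 6 (deposit($100)): balance=$980.09 total_interest=$30.09
After 7 (month_end (apply 3% monthly interest)): balance=$1009.49 total_interest=$59.49
After 8 (deposit($200)): balance=$1209.49 total_interest=$59.49
After 9 (deposit($50)): balance=$1259.49 total_interest=$59.49
After 10 (deposit($200)): balance=$1459.49 total_interest=$59.49
After 11 (deposit($100)): balance=$1559.49 total_interest=$59.49
After 12 (withdraw($50)): balance=$1509.49 total_interest=$59.49

Answer: 1509.49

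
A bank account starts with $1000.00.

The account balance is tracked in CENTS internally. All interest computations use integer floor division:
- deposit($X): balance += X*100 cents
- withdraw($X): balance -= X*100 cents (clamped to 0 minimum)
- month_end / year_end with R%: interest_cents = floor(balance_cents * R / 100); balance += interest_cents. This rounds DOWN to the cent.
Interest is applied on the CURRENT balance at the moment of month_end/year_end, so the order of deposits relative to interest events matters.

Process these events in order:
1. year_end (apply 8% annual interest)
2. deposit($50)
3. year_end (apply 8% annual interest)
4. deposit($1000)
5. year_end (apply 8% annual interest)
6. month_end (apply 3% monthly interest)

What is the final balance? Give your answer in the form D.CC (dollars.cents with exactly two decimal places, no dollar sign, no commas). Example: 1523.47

Answer: 2469.97

Derivation:
After 1 (year_end (apply 8% annual interest)): balance=$1080.00 total_interest=$80.00
After 2 (deposit($50)): balance=$1130.00 total_interest=$80.00
After 3 (year_end (apply 8% annual interest)): balance=$1220.40 total_interest=$170.40
After 4 (deposit($1000)): balance=$2220.40 total_interest=$170.40
After 5 (year_end (apply 8% annual interest)): balance=$2398.03 total_interest=$348.03
After 6 (month_end (apply 3% monthly interest)): balance=$2469.97 total_interest=$419.97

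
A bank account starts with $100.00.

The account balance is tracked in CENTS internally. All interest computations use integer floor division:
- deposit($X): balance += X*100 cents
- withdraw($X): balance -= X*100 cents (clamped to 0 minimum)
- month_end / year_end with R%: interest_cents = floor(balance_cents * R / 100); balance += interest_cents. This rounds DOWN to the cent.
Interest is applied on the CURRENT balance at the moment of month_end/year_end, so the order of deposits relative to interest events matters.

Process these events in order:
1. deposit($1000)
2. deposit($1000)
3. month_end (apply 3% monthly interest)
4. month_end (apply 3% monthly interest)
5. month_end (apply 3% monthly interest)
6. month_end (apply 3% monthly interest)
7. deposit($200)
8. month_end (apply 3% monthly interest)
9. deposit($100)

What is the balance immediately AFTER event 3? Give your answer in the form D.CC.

Answer: 2163.00

Derivation:
After 1 (deposit($1000)): balance=$1100.00 total_interest=$0.00
After 2 (deposit($1000)): balance=$2100.00 total_interest=$0.00
After 3 (month_end (apply 3% monthly interest)): balance=$2163.00 total_interest=$63.00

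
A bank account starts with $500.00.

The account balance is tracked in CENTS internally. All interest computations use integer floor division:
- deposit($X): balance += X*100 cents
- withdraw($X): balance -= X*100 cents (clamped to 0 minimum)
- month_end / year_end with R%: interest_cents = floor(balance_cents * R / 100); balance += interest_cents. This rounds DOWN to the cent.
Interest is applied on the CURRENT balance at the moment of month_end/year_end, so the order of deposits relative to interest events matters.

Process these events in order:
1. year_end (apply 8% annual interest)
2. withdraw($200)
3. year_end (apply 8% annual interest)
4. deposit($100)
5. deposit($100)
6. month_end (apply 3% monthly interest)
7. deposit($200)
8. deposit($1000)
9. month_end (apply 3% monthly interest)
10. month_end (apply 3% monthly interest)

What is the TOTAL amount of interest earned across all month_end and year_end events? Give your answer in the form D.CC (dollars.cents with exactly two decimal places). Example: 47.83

Answer: 192.86

Derivation:
After 1 (year_end (apply 8% annual interest)): balance=$540.00 total_interest=$40.00
After 2 (withdraw($200)): balance=$340.00 total_interest=$40.00
After 3 (year_end (apply 8% annual interest)): balance=$367.20 total_interest=$67.20
After 4 (deposit($100)): balance=$467.20 total_interest=$67.20
After 5 (deposit($100)): balance=$567.20 total_interest=$67.20
After 6 (month_end (apply 3% monthly interest)): balance=$584.21 total_interest=$84.21
After 7 (deposit($200)): balance=$784.21 total_interest=$84.21
After 8 (deposit($1000)): balance=$1784.21 total_interest=$84.21
After 9 (month_end (apply 3% monthly interest)): balance=$1837.73 total_interest=$137.73
After 10 (month_end (apply 3% monthly interest)): balance=$1892.86 total_interest=$192.86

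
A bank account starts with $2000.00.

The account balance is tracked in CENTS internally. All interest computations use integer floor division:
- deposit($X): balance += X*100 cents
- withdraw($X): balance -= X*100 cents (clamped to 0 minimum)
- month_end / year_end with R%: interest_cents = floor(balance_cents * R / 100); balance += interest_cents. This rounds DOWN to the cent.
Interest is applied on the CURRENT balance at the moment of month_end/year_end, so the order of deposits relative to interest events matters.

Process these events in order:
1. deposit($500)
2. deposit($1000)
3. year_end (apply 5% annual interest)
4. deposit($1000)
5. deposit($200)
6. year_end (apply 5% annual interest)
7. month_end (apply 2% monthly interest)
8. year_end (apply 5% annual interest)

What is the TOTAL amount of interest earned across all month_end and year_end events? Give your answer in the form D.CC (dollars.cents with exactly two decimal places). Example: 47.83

After 1 (deposit($500)): balance=$2500.00 total_interest=$0.00
After 2 (deposit($1000)): balance=$3500.00 total_interest=$0.00
After 3 (year_end (apply 5% annual interest)): balance=$3675.00 total_interest=$175.00
After 4 (deposit($1000)): balance=$4675.00 total_interest=$175.00
After 5 (deposit($200)): balance=$4875.00 total_interest=$175.00
After 6 (year_end (apply 5% annual interest)): balance=$5118.75 total_interest=$418.75
After 7 (month_end (apply 2% monthly interest)): balance=$5221.12 total_interest=$521.12
After 8 (year_end (apply 5% annual interest)): balance=$5482.17 total_interest=$782.17

Answer: 782.17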